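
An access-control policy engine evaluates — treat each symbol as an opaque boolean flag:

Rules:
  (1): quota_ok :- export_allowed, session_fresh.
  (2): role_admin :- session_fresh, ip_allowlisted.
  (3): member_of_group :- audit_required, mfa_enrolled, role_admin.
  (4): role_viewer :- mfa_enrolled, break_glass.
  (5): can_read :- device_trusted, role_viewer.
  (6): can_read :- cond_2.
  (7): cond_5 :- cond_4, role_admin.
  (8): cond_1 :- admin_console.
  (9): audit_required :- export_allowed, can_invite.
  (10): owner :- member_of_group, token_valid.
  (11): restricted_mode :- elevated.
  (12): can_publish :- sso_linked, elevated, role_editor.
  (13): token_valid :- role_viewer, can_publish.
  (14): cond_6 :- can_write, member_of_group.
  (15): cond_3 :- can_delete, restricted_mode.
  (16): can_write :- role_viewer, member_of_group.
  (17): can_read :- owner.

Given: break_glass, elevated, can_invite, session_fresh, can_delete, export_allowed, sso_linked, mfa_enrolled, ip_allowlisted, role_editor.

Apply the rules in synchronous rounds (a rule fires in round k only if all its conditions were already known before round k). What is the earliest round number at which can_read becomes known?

4

Round 1: (1) [quota_ok :- export_allowed, session_fresh.]; (2) [role_admin :- session_fresh, ip_allowlisted.]; (4) [role_viewer :- mfa_enrolled, break_glass.]; (9) [audit_required :- export_allowed, can_invite.]; (11) [restricted_mode :- elevated.]; (12) [can_publish :- sso_linked, elevated, role_editor.]. Adds quota_ok, role_admin, role_viewer, audit_required, restricted_mode, can_publish.
Round 2: (3) [member_of_group :- audit_required, mfa_enrolled, role_admin.]; (13) [token_valid :- role_viewer, can_publish.]; (15) [cond_3 :- can_delete, restricted_mode.]. Adds member_of_group, token_valid, cond_3.
Round 3: (10) [owner :- member_of_group, token_valid.]; (16) [can_write :- role_viewer, member_of_group.]. Adds owner, can_write.
Round 4: (14) [cond_6 :- can_write, member_of_group.]; (17) [can_read :- owner.]. Adds cond_6, can_read.
can_read first appears in round 4.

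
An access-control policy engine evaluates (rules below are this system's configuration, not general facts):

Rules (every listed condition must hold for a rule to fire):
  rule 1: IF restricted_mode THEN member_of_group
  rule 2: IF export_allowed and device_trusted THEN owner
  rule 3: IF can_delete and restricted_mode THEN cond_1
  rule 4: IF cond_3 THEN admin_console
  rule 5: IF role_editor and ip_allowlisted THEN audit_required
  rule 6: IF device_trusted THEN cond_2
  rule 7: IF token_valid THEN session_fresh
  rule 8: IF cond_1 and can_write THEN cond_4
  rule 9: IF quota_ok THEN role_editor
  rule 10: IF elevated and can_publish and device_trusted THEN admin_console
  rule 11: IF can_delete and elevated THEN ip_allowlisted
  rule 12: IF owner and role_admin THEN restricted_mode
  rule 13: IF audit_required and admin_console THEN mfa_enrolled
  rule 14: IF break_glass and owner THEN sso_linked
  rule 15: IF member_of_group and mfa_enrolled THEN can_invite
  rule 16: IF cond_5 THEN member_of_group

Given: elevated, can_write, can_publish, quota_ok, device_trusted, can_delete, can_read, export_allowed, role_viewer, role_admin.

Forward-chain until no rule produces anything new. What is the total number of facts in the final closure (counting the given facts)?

Round 1: rule 2 [IF export_allowed and device_trusted THEN owner]; rule 6 [IF device_trusted THEN cond_2]; rule 9 [IF quota_ok THEN role_editor]; rule 10 [IF elevated and can_publish and device_trusted THEN admin_console]; rule 11 [IF can_delete and elevated THEN ip_allowlisted]. Adds owner, cond_2, role_editor, admin_console, ip_allowlisted.
Round 2: rule 5 [IF role_editor and ip_allowlisted THEN audit_required]; rule 12 [IF owner and role_admin THEN restricted_mode]. Adds audit_required, restricted_mode.
Round 3: rule 1 [IF restricted_mode THEN member_of_group]; rule 3 [IF can_delete and restricted_mode THEN cond_1]; rule 13 [IF audit_required and admin_console THEN mfa_enrolled]. Adds member_of_group, cond_1, mfa_enrolled.
Round 4: rule 8 [IF cond_1 and can_write THEN cond_4]; rule 15 [IF member_of_group and mfa_enrolled THEN can_invite]. Adds cond_4, can_invite.
Closure: {admin_console, audit_required, can_delete, can_invite, can_publish, can_read, can_write, cond_1, cond_2, cond_4, device_trusted, elevated, export_allowed, ip_allowlisted, member_of_group, mfa_enrolled, owner, quota_ok, restricted_mode, role_admin, role_editor, role_viewer} — 22 facts.

22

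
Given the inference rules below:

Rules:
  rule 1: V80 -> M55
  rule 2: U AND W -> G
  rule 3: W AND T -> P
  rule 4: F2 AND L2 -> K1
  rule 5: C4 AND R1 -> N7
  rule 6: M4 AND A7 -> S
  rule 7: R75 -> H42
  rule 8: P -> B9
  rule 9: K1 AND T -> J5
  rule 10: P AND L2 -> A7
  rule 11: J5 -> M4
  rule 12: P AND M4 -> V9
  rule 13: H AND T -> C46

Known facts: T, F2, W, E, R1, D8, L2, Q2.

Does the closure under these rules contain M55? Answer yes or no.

Round 1 — rule 3, rule 4, derive P, K1.
Round 2 — rule 8, rule 9, rule 10, derive B9, J5, A7.
Round 3 — rule 11, derive M4.
Round 4 — rule 6, rule 12, derive S, V9.
Fixed point reached. M55 is concluded only by rule 1; rule 1 needs V80 (never derived).

no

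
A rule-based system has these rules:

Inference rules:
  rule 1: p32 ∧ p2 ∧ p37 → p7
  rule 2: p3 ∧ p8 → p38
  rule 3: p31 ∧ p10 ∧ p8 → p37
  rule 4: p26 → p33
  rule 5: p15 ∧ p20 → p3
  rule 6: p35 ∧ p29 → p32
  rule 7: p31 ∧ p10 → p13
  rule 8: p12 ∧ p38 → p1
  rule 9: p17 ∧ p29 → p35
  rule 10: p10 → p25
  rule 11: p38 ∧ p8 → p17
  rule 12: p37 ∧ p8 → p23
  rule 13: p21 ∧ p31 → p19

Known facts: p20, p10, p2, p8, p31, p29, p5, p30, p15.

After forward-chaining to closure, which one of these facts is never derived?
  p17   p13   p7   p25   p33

Round 1: rule 3 [p31 ∧ p10 ∧ p8 → p37]; rule 5 [p15 ∧ p20 → p3]; rule 7 [p31 ∧ p10 → p13]; rule 10 [p10 → p25]. Adds p37, p3, p13, p25.
Round 2: rule 2 [p3 ∧ p8 → p38]; rule 12 [p37 ∧ p8 → p23]. Adds p38, p23.
Round 3: rule 11 [p38 ∧ p8 → p17]. Adds p17.
Round 4: rule 9 [p17 ∧ p29 → p35]. Adds p35.
Round 5: rule 6 [p35 ∧ p29 → p32]. Adds p32.
Round 6: rule 1 [p32 ∧ p2 ∧ p37 → p7]. Adds p7.
Derived: p13 (round 1), p7 (round 6), p25 (round 1), p17 (round 3). p33 never appears in any round.

p33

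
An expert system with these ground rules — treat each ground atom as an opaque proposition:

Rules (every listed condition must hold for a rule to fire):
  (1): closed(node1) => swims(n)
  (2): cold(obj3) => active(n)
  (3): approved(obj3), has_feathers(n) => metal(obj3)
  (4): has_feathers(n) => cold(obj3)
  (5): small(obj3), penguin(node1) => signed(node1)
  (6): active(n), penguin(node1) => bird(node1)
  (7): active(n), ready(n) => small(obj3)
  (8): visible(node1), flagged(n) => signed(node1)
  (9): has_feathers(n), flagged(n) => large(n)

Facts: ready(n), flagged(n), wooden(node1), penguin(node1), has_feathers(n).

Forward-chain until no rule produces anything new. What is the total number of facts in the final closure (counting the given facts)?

Round 1: (4) [has_feathers(n) => cold(obj3)]; (9) [has_feathers(n), flagged(n) => large(n)]. New: cold(obj3), large(n).
Round 2: (2) [cold(obj3) => active(n)]. New: active(n).
Round 3: (6) [active(n), penguin(node1) => bird(node1)]; (7) [active(n), ready(n) => small(obj3)]. New: bird(node1), small(obj3).
Round 4: (5) [small(obj3), penguin(node1) => signed(node1)]. New: signed(node1).
Closure: {active(n), bird(node1), cold(obj3), flagged(n), has_feathers(n), large(n), penguin(node1), ready(n), signed(node1), small(obj3), wooden(node1)} — 11 facts.

11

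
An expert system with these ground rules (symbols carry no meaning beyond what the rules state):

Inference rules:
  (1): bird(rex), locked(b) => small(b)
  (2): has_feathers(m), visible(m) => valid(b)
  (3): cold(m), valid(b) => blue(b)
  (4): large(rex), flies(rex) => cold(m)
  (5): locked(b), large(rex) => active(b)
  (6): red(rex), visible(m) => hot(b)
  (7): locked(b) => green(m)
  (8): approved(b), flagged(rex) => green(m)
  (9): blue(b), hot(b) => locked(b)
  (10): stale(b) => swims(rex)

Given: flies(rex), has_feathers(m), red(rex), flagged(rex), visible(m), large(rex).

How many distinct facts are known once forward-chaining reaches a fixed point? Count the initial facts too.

Round 1: (2) [has_feathers(m), visible(m) => valid(b)]; (4) [large(rex), flies(rex) => cold(m)]; (6) [red(rex), visible(m) => hot(b)]. Adds valid(b), cold(m), hot(b).
Round 2: (3) [cold(m), valid(b) => blue(b)]. Adds blue(b).
Round 3: (9) [blue(b), hot(b) => locked(b)]. Adds locked(b).
Round 4: (5) [locked(b), large(rex) => active(b)]; (7) [locked(b) => green(m)]. Adds active(b), green(m).
Closure: {active(b), blue(b), cold(m), flagged(rex), flies(rex), green(m), has_feathers(m), hot(b), large(rex), locked(b), red(rex), valid(b), visible(m)} — 13 facts.

13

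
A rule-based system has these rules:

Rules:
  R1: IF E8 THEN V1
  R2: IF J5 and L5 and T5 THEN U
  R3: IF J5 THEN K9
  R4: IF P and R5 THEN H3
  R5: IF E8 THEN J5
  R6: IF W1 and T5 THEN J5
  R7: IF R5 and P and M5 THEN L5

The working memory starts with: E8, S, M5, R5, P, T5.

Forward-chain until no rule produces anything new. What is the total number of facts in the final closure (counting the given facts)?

Round 1 fires R1, R4, R5, R7, giving V1, H3, J5, L5.
Round 2 fires R2, R3, giving U, K9.
Closure: {E8, H3, J5, K9, L5, M5, P, R5, S, T5, U, V1} — 12 facts.

12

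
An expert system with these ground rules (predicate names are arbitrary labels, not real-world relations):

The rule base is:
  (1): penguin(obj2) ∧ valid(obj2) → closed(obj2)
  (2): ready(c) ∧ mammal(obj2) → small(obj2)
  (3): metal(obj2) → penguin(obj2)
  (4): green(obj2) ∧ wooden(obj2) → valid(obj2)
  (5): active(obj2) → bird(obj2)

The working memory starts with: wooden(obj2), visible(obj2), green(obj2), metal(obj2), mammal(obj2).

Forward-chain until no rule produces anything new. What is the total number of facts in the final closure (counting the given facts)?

Round 1 — (3), (4), derive penguin(obj2), valid(obj2).
Round 2 — (1), derive closed(obj2).
Closure: {closed(obj2), green(obj2), mammal(obj2), metal(obj2), penguin(obj2), valid(obj2), visible(obj2), wooden(obj2)} — 8 facts.

8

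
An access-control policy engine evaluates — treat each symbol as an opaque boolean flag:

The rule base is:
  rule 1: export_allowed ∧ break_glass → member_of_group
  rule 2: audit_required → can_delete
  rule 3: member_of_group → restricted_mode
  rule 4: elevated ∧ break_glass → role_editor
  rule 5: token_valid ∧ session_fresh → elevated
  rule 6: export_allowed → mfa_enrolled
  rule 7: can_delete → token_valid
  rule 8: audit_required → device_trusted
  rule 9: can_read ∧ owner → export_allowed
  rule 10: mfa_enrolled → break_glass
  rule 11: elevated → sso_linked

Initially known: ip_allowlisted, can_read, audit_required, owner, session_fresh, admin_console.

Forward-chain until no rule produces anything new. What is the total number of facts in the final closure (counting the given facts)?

Round 1: rule 2 [audit_required → can_delete]; rule 8 [audit_required → device_trusted]; rule 9 [can_read ∧ owner → export_allowed]. New: can_delete, device_trusted, export_allowed.
Round 2: rule 6 [export_allowed → mfa_enrolled]; rule 7 [can_delete → token_valid]. New: mfa_enrolled, token_valid.
Round 3: rule 5 [token_valid ∧ session_fresh → elevated]; rule 10 [mfa_enrolled → break_glass]. New: elevated, break_glass.
Round 4: rule 1 [export_allowed ∧ break_glass → member_of_group]; rule 4 [elevated ∧ break_glass → role_editor]; rule 11 [elevated → sso_linked]. New: member_of_group, role_editor, sso_linked.
Round 5: rule 3 [member_of_group → restricted_mode]. New: restricted_mode.
Closure: {admin_console, audit_required, break_glass, can_delete, can_read, device_trusted, elevated, export_allowed, ip_allowlisted, member_of_group, mfa_enrolled, owner, restricted_mode, role_editor, session_fresh, sso_linked, token_valid} — 17 facts.

17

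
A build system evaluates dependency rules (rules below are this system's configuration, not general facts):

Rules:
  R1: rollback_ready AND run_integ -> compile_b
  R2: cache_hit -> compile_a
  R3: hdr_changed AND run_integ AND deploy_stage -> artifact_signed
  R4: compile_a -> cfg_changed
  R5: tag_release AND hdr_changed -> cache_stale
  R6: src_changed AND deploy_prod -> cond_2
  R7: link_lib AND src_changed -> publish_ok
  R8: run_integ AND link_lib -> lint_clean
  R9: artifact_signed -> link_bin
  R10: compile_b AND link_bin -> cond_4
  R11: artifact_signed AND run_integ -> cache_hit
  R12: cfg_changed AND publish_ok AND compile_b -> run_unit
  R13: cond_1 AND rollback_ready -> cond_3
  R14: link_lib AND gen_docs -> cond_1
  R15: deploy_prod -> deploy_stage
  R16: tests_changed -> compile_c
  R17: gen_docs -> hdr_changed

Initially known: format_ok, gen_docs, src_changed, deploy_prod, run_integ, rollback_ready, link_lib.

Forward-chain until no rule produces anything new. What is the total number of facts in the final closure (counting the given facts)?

Round 1: R1 [rollback_ready AND run_integ -> compile_b]; R6 [src_changed AND deploy_prod -> cond_2]; R7 [link_lib AND src_changed -> publish_ok]; R8 [run_integ AND link_lib -> lint_clean]; R14 [link_lib AND gen_docs -> cond_1]; R15 [deploy_prod -> deploy_stage]; R17 [gen_docs -> hdr_changed]. New: compile_b, cond_2, publish_ok, lint_clean, cond_1, deploy_stage, hdr_changed.
Round 2: R3 [hdr_changed AND run_integ AND deploy_stage -> artifact_signed]; R13 [cond_1 AND rollback_ready -> cond_3]. New: artifact_signed, cond_3.
Round 3: R9 [artifact_signed -> link_bin]; R11 [artifact_signed AND run_integ -> cache_hit]. New: link_bin, cache_hit.
Round 4: R2 [cache_hit -> compile_a]; R10 [compile_b AND link_bin -> cond_4]. New: compile_a, cond_4.
Round 5: R4 [compile_a -> cfg_changed]. New: cfg_changed.
Round 6: R12 [cfg_changed AND publish_ok AND compile_b -> run_unit]. New: run_unit.
Closure: {artifact_signed, cache_hit, cfg_changed, compile_a, compile_b, cond_1, cond_2, cond_3, cond_4, deploy_prod, deploy_stage, format_ok, gen_docs, hdr_changed, link_bin, link_lib, lint_clean, publish_ok, rollback_ready, run_integ, run_unit, src_changed} — 22 facts.

22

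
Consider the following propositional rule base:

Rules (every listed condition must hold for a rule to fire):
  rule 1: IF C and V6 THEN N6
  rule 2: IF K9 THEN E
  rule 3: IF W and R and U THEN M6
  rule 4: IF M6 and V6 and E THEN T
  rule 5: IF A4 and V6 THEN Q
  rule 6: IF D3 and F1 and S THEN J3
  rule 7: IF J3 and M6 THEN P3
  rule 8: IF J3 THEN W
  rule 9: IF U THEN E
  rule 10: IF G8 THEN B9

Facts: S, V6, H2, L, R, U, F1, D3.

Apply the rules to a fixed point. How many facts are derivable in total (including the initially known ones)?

14

Round 1 — rule 6, rule 9, derive J3, E.
Round 2 — rule 8, derive W.
Round 3 — rule 3, derive M6.
Round 4 — rule 4, rule 7, derive T, P3.
Closure: {D3, E, F1, H2, J3, L, M6, P3, R, S, T, U, V6, W} — 14 facts.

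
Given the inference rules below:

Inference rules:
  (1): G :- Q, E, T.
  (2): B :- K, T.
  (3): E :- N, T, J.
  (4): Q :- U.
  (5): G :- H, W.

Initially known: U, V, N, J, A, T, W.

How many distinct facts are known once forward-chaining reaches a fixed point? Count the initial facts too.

[1] (3) [E :- N, T, J.]; (4) [Q :- U.]. ⇒ new: E, Q.
[2] (1) [G :- Q, E, T.]. ⇒ new: G.
Closure: {A, E, G, J, N, Q, T, U, V, W} — 10 facts.

10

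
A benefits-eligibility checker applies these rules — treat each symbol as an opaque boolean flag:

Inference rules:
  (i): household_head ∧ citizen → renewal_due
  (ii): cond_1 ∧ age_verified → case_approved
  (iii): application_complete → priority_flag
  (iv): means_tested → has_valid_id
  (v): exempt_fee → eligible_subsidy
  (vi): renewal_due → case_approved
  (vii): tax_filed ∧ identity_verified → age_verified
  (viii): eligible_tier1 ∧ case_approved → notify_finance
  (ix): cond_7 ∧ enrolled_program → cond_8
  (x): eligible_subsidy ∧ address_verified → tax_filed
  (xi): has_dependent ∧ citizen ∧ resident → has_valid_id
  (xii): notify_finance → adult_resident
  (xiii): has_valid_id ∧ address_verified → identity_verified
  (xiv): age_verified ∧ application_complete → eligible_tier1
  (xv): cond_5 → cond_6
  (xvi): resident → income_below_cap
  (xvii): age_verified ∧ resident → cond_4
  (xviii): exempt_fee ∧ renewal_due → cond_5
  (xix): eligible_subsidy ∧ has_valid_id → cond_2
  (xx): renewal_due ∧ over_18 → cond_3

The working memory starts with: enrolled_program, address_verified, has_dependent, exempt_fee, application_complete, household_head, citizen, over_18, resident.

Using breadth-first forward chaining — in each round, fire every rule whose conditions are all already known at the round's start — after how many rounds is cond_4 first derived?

[1] (i) [household_head ∧ citizen → renewal_due]; (iii) [application_complete → priority_flag]; (v) [exempt_fee → eligible_subsidy]; (xi) [has_dependent ∧ citizen ∧ resident → has_valid_id]; (xvi) [resident → income_below_cap]. ⇒ new: renewal_due, priority_flag, eligible_subsidy, has_valid_id, income_below_cap.
[2] (vi) [renewal_due → case_approved]; (x) [eligible_subsidy ∧ address_verified → tax_filed]; (xiii) [has_valid_id ∧ address_verified → identity_verified]; (xviii) [exempt_fee ∧ renewal_due → cond_5]; (xix) [eligible_subsidy ∧ has_valid_id → cond_2]; (xx) [renewal_due ∧ over_18 → cond_3]. ⇒ new: case_approved, tax_filed, identity_verified, cond_5, cond_2, cond_3.
[3] (vii) [tax_filed ∧ identity_verified → age_verified]; (xv) [cond_5 → cond_6]. ⇒ new: age_verified, cond_6.
[4] (xiv) [age_verified ∧ application_complete → eligible_tier1]; (xvii) [age_verified ∧ resident → cond_4]. ⇒ new: eligible_tier1, cond_4.
cond_4 first appears in round 4.

4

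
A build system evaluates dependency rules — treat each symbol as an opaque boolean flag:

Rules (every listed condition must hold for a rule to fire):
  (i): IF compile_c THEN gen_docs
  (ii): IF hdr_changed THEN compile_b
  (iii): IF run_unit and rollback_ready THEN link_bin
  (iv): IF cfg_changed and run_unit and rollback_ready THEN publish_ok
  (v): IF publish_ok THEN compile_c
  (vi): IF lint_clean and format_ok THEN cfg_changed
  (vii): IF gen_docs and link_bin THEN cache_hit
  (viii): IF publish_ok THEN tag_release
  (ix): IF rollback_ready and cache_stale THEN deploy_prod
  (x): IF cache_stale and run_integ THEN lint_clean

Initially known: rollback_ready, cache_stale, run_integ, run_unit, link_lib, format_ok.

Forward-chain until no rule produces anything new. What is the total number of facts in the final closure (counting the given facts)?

[1] (iii) [IF run_unit and rollback_ready THEN link_bin]; (ix) [IF rollback_ready and cache_stale THEN deploy_prod]; (x) [IF cache_stale and run_integ THEN lint_clean]. ⇒ new: link_bin, deploy_prod, lint_clean.
[2] (vi) [IF lint_clean and format_ok THEN cfg_changed]. ⇒ new: cfg_changed.
[3] (iv) [IF cfg_changed and run_unit and rollback_ready THEN publish_ok]. ⇒ new: publish_ok.
[4] (v) [IF publish_ok THEN compile_c]; (viii) [IF publish_ok THEN tag_release]. ⇒ new: compile_c, tag_release.
[5] (i) [IF compile_c THEN gen_docs]. ⇒ new: gen_docs.
[6] (vii) [IF gen_docs and link_bin THEN cache_hit]. ⇒ new: cache_hit.
Closure: {cache_hit, cache_stale, cfg_changed, compile_c, deploy_prod, format_ok, gen_docs, link_bin, link_lib, lint_clean, publish_ok, rollback_ready, run_integ, run_unit, tag_release} — 15 facts.

15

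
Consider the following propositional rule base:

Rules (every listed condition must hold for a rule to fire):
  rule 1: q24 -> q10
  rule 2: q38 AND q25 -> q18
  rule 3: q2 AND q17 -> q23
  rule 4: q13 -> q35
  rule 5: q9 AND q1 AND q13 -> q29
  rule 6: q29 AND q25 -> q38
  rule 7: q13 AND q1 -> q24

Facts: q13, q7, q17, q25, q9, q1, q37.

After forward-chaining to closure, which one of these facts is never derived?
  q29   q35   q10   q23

Round 1 fires rule 4, rule 5, rule 7, giving q35, q29, q24.
Round 2 fires rule 1, rule 6, giving q10, q38.
Round 3 fires rule 2, giving q18.
Derived: q29 (round 1), q10 (round 2), q35 (round 1). q23 never appears in any round.

q23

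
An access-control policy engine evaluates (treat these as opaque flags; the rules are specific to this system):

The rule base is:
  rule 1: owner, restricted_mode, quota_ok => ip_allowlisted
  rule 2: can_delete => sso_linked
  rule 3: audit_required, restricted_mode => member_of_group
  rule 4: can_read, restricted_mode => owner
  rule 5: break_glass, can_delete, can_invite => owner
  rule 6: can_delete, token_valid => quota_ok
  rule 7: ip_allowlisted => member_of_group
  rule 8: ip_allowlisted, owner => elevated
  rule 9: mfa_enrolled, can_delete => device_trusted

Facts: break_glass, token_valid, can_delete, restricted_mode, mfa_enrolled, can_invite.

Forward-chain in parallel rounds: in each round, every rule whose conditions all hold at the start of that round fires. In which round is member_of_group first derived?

3

[1] rule 2 [can_delete => sso_linked]; rule 5 [break_glass, can_delete, can_invite => owner]; rule 6 [can_delete, token_valid => quota_ok]; rule 9 [mfa_enrolled, can_delete => device_trusted]. ⇒ new: sso_linked, owner, quota_ok, device_trusted.
[2] rule 1 [owner, restricted_mode, quota_ok => ip_allowlisted]. ⇒ new: ip_allowlisted.
[3] rule 7 [ip_allowlisted => member_of_group]; rule 8 [ip_allowlisted, owner => elevated]. ⇒ new: member_of_group, elevated.
member_of_group first appears in round 3.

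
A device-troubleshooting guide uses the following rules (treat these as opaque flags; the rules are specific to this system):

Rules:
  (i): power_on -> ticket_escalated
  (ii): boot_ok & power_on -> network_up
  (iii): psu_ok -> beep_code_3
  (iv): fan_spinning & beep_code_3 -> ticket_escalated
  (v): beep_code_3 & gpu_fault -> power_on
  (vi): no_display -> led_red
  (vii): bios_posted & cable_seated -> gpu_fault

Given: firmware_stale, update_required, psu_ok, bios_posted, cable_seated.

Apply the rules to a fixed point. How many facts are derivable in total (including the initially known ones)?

[1] (iii) [psu_ok -> beep_code_3]; (vii) [bios_posted & cable_seated -> gpu_fault]. ⇒ new: beep_code_3, gpu_fault.
[2] (v) [beep_code_3 & gpu_fault -> power_on]. ⇒ new: power_on.
[3] (i) [power_on -> ticket_escalated]. ⇒ new: ticket_escalated.
Closure: {beep_code_3, bios_posted, cable_seated, firmware_stale, gpu_fault, power_on, psu_ok, ticket_escalated, update_required} — 9 facts.

9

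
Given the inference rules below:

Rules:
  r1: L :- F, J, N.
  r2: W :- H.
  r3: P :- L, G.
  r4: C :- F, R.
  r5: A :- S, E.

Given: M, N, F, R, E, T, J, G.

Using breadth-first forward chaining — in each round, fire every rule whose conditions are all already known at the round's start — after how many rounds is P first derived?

Round 1 — r1, r4, derive L, C.
Round 2 — r3, derive P.
P first appears in round 2.

2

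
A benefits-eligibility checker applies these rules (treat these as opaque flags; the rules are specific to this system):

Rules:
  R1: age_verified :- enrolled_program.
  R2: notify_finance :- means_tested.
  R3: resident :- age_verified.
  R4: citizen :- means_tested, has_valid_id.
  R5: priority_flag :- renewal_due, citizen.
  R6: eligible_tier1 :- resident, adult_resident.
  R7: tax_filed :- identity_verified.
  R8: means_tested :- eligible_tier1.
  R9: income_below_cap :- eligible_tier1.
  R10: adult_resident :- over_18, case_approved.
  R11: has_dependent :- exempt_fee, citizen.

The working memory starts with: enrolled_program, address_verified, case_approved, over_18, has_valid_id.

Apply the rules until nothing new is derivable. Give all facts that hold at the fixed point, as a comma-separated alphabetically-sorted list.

address_verified, adult_resident, age_verified, case_approved, citizen, eligible_tier1, enrolled_program, has_valid_id, income_below_cap, means_tested, notify_finance, over_18, resident

Round 1 — R1, R10, derive age_verified, adult_resident.
Round 2 — R3, derive resident.
Round 3 — R6, derive eligible_tier1.
Round 4 — R8, R9, derive means_tested, income_below_cap.
Round 5 — R2, R4, derive notify_finance, citizen.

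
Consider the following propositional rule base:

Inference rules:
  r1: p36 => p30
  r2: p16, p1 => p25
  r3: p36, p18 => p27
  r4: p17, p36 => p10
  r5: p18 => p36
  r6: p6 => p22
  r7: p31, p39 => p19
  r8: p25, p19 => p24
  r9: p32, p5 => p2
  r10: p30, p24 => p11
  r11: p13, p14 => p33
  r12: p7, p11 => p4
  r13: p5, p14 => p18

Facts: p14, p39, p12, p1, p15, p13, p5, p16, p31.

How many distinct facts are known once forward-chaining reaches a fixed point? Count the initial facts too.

18

Round 1 — r2, r7, r11, r13, derive p25, p19, p33, p18.
Round 2 — r5, r8, derive p36, p24.
Round 3 — r1, r3, derive p30, p27.
Round 4 — r10, derive p11.
Closure: {p1, p11, p12, p13, p14, p15, p16, p18, p19, p24, p25, p27, p30, p31, p33, p36, p39, p5} — 18 facts.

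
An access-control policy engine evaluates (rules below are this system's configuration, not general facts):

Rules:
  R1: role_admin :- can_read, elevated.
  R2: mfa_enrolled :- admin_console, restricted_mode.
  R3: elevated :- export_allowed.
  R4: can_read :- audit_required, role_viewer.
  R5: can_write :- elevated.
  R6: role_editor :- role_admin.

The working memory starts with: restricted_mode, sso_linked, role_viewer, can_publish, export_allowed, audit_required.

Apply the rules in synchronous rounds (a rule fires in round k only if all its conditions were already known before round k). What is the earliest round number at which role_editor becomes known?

3

Round 1: R3 [elevated :- export_allowed.]; R4 [can_read :- audit_required, role_viewer.]. Adds elevated, can_read.
Round 2: R1 [role_admin :- can_read, elevated.]; R5 [can_write :- elevated.]. Adds role_admin, can_write.
Round 3: R6 [role_editor :- role_admin.]. Adds role_editor.
role_editor first appears in round 3.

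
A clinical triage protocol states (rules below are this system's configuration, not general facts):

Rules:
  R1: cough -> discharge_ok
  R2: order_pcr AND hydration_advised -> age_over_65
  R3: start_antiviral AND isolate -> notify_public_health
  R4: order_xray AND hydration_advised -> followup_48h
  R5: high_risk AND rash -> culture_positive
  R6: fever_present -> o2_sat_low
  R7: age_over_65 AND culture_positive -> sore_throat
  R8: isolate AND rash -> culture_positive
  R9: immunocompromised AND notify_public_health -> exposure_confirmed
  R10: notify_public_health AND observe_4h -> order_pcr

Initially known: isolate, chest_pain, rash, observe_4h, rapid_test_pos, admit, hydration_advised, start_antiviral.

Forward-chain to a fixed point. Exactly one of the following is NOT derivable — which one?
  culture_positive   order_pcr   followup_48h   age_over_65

followup_48h

Round 1: R3 [start_antiviral AND isolate -> notify_public_health]; R8 [isolate AND rash -> culture_positive]. New: notify_public_health, culture_positive.
Round 2: R10 [notify_public_health AND observe_4h -> order_pcr]. New: order_pcr.
Round 3: R2 [order_pcr AND hydration_advised -> age_over_65]. New: age_over_65.
Round 4: R7 [age_over_65 AND culture_positive -> sore_throat]. New: sore_throat.
Derived: order_pcr (round 2), age_over_65 (round 3), culture_positive (round 1). followup_48h never appears in any round.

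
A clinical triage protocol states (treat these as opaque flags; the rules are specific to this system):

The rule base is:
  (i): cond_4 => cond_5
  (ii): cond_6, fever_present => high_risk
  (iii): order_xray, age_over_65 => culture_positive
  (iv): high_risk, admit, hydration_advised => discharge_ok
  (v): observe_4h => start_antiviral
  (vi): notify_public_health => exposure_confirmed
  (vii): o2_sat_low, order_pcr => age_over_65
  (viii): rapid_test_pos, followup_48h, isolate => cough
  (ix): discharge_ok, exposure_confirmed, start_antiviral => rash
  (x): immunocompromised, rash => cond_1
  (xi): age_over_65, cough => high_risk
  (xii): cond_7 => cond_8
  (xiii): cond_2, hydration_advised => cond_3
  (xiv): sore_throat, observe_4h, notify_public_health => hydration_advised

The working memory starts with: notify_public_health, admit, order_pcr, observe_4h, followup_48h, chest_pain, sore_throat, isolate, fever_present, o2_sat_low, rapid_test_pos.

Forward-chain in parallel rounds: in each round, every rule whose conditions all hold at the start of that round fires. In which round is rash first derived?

4

[1] (v) [observe_4h => start_antiviral]; (vi) [notify_public_health => exposure_confirmed]; (vii) [o2_sat_low, order_pcr => age_over_65]; (viii) [rapid_test_pos, followup_48h, isolate => cough]; (xiv) [sore_throat, observe_4h, notify_public_health => hydration_advised]. ⇒ new: start_antiviral, exposure_confirmed, age_over_65, cough, hydration_advised.
[2] (xi) [age_over_65, cough => high_risk]. ⇒ new: high_risk.
[3] (iv) [high_risk, admit, hydration_advised => discharge_ok]. ⇒ new: discharge_ok.
[4] (ix) [discharge_ok, exposure_confirmed, start_antiviral => rash]. ⇒ new: rash.
rash first appears in round 4.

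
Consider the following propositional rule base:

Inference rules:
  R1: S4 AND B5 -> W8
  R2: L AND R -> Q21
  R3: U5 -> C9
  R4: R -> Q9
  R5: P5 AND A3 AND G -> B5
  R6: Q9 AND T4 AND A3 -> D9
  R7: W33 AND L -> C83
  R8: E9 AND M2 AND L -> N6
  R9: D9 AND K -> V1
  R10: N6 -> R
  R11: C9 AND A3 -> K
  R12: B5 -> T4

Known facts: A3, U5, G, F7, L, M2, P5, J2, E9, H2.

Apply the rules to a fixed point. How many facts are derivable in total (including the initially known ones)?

20

[1] R3 [U5 -> C9]; R5 [P5 AND A3 AND G -> B5]; R8 [E9 AND M2 AND L -> N6]. ⇒ new: C9, B5, N6.
[2] R10 [N6 -> R]; R11 [C9 AND A3 -> K]; R12 [B5 -> T4]. ⇒ new: R, K, T4.
[3] R2 [L AND R -> Q21]; R4 [R -> Q9]. ⇒ new: Q21, Q9.
[4] R6 [Q9 AND T4 AND A3 -> D9]. ⇒ new: D9.
[5] R9 [D9 AND K -> V1]. ⇒ new: V1.
Closure: {A3, B5, C9, D9, E9, F7, G, H2, J2, K, L, M2, N6, P5, Q21, Q9, R, T4, U5, V1} — 20 facts.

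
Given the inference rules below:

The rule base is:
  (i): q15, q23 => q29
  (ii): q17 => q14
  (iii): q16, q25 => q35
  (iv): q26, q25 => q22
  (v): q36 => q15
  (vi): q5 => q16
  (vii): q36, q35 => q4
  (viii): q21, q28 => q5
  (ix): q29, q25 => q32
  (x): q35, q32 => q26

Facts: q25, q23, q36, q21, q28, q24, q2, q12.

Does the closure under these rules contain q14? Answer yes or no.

no

Round 1: (v) [q36 => q15]; (viii) [q21, q28 => q5]. New: q15, q5.
Round 2: (i) [q15, q23 => q29]; (vi) [q5 => q16]. New: q29, q16.
Round 3: (iii) [q16, q25 => q35]; (ix) [q29, q25 => q32]. New: q35, q32.
Round 4: (vii) [q36, q35 => q4]; (x) [q35, q32 => q26]. New: q4, q26.
Round 5: (iv) [q26, q25 => q22]. New: q22.
Fixed point reached. q14 is concluded only by (ii); (ii) needs q17 (never derived).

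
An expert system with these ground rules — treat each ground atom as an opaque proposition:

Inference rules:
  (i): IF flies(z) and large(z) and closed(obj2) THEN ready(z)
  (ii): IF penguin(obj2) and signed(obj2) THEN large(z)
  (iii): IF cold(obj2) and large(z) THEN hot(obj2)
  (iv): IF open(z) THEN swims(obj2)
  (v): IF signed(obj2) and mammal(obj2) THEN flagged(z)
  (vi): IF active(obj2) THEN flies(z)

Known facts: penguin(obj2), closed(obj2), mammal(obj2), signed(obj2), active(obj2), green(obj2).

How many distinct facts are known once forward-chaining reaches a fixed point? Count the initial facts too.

[1] (ii) [IF penguin(obj2) and signed(obj2) THEN large(z)]; (v) [IF signed(obj2) and mammal(obj2) THEN flagged(z)]; (vi) [IF active(obj2) THEN flies(z)]. ⇒ new: large(z), flagged(z), flies(z).
[2] (i) [IF flies(z) and large(z) and closed(obj2) THEN ready(z)]. ⇒ new: ready(z).
Closure: {active(obj2), closed(obj2), flagged(z), flies(z), green(obj2), large(z), mammal(obj2), penguin(obj2), ready(z), signed(obj2)} — 10 facts.

10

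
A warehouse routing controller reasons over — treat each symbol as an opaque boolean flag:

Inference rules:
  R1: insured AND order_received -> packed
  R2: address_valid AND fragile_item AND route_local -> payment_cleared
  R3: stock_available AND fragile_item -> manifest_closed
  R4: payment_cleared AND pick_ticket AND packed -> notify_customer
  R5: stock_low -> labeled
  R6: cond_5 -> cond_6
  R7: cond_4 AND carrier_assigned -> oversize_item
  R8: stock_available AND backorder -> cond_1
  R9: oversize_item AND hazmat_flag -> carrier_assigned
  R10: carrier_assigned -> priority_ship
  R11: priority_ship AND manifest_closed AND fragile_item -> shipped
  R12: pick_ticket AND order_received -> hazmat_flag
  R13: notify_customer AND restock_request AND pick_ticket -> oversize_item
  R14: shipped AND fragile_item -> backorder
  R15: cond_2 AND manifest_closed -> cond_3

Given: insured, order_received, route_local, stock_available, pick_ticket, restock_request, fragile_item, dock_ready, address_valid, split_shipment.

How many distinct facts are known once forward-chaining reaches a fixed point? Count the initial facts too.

21

Round 1: R1 [insured AND order_received -> packed]; R2 [address_valid AND fragile_item AND route_local -> payment_cleared]; R3 [stock_available AND fragile_item -> manifest_closed]; R12 [pick_ticket AND order_received -> hazmat_flag]. New: packed, payment_cleared, manifest_closed, hazmat_flag.
Round 2: R4 [payment_cleared AND pick_ticket AND packed -> notify_customer]. New: notify_customer.
Round 3: R13 [notify_customer AND restock_request AND pick_ticket -> oversize_item]. New: oversize_item.
Round 4: R9 [oversize_item AND hazmat_flag -> carrier_assigned]. New: carrier_assigned.
Round 5: R10 [carrier_assigned -> priority_ship]. New: priority_ship.
Round 6: R11 [priority_ship AND manifest_closed AND fragile_item -> shipped]. New: shipped.
Round 7: R14 [shipped AND fragile_item -> backorder]. New: backorder.
Round 8: R8 [stock_available AND backorder -> cond_1]. New: cond_1.
Closure: {address_valid, backorder, carrier_assigned, cond_1, dock_ready, fragile_item, hazmat_flag, insured, manifest_closed, notify_customer, order_received, oversize_item, packed, payment_cleared, pick_ticket, priority_ship, restock_request, route_local, shipped, split_shipment, stock_available} — 21 facts.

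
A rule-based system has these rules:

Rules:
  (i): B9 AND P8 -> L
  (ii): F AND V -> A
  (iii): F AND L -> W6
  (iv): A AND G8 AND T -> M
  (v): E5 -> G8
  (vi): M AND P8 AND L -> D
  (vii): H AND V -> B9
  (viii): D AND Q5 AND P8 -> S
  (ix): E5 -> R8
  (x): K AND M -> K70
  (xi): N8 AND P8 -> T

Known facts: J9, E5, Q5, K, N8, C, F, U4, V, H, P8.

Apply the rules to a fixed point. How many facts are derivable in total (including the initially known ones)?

Round 1 fires (ii), (v), (vii), (ix), (xi), giving A, G8, B9, R8, T.
Round 2 fires (i), (iv), giving L, M.
Round 3 fires (iii), (vi), (x), giving W6, D, K70.
Round 4 fires (viii), giving S.
Closure: {A, B9, C, D, E5, F, G8, H, J9, K, K70, L, M, N8, P8, Q5, R8, S, T, U4, V, W6} — 22 facts.

22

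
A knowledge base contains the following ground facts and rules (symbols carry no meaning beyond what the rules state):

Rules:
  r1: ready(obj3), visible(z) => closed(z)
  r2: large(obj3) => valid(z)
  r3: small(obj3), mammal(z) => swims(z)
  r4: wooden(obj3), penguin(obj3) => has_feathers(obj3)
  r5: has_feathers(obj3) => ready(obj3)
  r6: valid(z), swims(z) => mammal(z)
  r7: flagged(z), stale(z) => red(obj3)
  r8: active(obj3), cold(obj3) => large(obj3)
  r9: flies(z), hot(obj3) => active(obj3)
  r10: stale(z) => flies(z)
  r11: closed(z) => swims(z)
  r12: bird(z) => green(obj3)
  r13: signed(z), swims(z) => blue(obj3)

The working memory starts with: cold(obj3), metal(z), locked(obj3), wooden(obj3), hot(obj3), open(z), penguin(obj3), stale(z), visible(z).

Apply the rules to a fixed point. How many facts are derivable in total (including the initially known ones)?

Round 1: r4 [wooden(obj3), penguin(obj3) => has_feathers(obj3)]; r10 [stale(z) => flies(z)]. New: has_feathers(obj3), flies(z).
Round 2: r5 [has_feathers(obj3) => ready(obj3)]; r9 [flies(z), hot(obj3) => active(obj3)]. New: ready(obj3), active(obj3).
Round 3: r1 [ready(obj3), visible(z) => closed(z)]; r8 [active(obj3), cold(obj3) => large(obj3)]. New: closed(z), large(obj3).
Round 4: r2 [large(obj3) => valid(z)]; r11 [closed(z) => swims(z)]. New: valid(z), swims(z).
Round 5: r6 [valid(z), swims(z) => mammal(z)]. New: mammal(z).
Closure: {active(obj3), closed(z), cold(obj3), flies(z), has_feathers(obj3), hot(obj3), large(obj3), locked(obj3), mammal(z), metal(z), open(z), penguin(obj3), ready(obj3), stale(z), swims(z), valid(z), visible(z), wooden(obj3)} — 18 facts.

18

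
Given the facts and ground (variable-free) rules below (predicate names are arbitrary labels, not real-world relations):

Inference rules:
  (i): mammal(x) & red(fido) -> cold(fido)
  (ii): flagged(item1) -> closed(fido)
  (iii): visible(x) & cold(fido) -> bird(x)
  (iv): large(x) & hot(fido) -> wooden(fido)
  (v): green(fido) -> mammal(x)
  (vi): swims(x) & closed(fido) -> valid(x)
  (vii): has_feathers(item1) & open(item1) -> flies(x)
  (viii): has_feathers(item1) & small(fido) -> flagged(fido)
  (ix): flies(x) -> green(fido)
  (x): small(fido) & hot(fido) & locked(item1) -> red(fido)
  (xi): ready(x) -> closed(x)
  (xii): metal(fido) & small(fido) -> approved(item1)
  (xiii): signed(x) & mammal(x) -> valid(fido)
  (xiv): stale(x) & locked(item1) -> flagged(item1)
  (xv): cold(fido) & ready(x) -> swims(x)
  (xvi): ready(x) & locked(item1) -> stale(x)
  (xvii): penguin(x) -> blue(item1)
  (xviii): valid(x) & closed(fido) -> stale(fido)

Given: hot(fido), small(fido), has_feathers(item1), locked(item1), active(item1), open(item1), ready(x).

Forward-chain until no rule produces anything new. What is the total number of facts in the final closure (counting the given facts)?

20

[1] (vii) [has_feathers(item1) & open(item1) -> flies(x)]; (viii) [has_feathers(item1) & small(fido) -> flagged(fido)]; (x) [small(fido) & hot(fido) & locked(item1) -> red(fido)]; (xi) [ready(x) -> closed(x)]; (xvi) [ready(x) & locked(item1) -> stale(x)]. ⇒ new: flies(x), flagged(fido), red(fido), closed(x), stale(x).
[2] (ix) [flies(x) -> green(fido)]; (xiv) [stale(x) & locked(item1) -> flagged(item1)]. ⇒ new: green(fido), flagged(item1).
[3] (ii) [flagged(item1) -> closed(fido)]; (v) [green(fido) -> mammal(x)]. ⇒ new: closed(fido), mammal(x).
[4] (i) [mammal(x) & red(fido) -> cold(fido)]. ⇒ new: cold(fido).
[5] (xv) [cold(fido) & ready(x) -> swims(x)]. ⇒ new: swims(x).
[6] (vi) [swims(x) & closed(fido) -> valid(x)]. ⇒ new: valid(x).
[7] (xviii) [valid(x) & closed(fido) -> stale(fido)]. ⇒ new: stale(fido).
Closure: {active(item1), closed(fido), closed(x), cold(fido), flagged(fido), flagged(item1), flies(x), green(fido), has_feathers(item1), hot(fido), locked(item1), mammal(x), open(item1), ready(x), red(fido), small(fido), stale(fido), stale(x), swims(x), valid(x)} — 20 facts.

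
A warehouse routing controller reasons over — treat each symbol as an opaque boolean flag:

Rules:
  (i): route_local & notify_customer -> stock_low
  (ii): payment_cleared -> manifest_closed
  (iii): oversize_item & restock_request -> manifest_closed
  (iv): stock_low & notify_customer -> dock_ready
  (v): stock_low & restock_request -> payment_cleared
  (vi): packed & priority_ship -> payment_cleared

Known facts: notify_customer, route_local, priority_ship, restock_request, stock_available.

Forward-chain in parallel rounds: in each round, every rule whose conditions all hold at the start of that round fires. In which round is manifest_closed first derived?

Round 1 fires (i), giving stock_low.
Round 2 fires (iv), (v), giving dock_ready, payment_cleared.
Round 3 fires (ii), giving manifest_closed.
manifest_closed first appears in round 3.

3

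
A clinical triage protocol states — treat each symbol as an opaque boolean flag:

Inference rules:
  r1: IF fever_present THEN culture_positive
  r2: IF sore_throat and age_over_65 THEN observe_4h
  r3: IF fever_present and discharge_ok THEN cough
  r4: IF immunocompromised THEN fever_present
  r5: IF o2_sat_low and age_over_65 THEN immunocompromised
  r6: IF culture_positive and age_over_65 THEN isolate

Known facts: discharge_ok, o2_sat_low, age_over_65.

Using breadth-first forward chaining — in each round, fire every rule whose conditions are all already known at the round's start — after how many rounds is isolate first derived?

[1] r5 [IF o2_sat_low and age_over_65 THEN immunocompromised]. ⇒ new: immunocompromised.
[2] r4 [IF immunocompromised THEN fever_present]. ⇒ new: fever_present.
[3] r1 [IF fever_present THEN culture_positive]; r3 [IF fever_present and discharge_ok THEN cough]. ⇒ new: culture_positive, cough.
[4] r6 [IF culture_positive and age_over_65 THEN isolate]. ⇒ new: isolate.
isolate first appears in round 4.

4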